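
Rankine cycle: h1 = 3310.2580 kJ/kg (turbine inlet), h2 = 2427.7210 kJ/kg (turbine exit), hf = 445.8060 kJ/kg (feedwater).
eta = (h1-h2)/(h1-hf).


W = 882.5370 kJ/kg
Q_in = 2864.4520 kJ/kg
eta = 0.3081 = 30.8100%

eta = 30.8100%


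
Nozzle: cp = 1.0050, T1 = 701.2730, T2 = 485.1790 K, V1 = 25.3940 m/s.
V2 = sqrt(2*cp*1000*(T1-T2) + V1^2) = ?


dT = 216.0940 K
2*cp*1000*dT = 434348.9400
V1^2 = 644.8552
V2 = sqrt(434993.7952) = 659.5406 m/s

659.5406 m/s


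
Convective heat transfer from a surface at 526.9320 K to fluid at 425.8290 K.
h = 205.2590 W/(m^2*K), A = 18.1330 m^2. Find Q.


dT = 101.1030 K
Q = 205.2590 * 18.1330 * 101.1030 = 376301.4682 W

376301.4682 W


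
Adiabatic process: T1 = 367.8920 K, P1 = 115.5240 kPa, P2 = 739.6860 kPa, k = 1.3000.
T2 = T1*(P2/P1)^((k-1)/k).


(k-1)/k = 0.2308
(P2/P1)^exp = 1.5349
T2 = 367.8920 * 1.5349 = 564.6859 K

564.6859 K


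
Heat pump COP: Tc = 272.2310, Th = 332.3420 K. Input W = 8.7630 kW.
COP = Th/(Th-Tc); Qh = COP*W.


COP = 332.3420 / 60.1110 = 5.5288
Qh = 5.5288 * 8.7630 = 48.4489 kW

COP = 5.5288, Qh = 48.4489 kW


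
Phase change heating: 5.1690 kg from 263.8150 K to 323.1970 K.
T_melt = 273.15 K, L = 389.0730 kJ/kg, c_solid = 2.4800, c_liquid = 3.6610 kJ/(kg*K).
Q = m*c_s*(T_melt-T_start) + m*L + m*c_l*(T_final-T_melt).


Q1 (sensible, solid) = 5.1690 * 2.4800 * 9.3350 = 119.6665 kJ
Q2 (latent) = 5.1690 * 389.0730 = 2011.1183 kJ
Q3 (sensible, liquid) = 5.1690 * 3.6610 * 50.0470 = 947.0749 kJ
Q_total = 3077.8597 kJ

3077.8597 kJ


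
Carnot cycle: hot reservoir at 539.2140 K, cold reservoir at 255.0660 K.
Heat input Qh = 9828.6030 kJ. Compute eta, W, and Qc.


eta = 1 - 255.0660/539.2140 = 0.5270
W = 0.5270 * 9828.6030 = 5179.3497 kJ
Qc = 9828.6030 - 5179.3497 = 4649.2533 kJ

eta = 52.6967%, W = 5179.3497 kJ, Qc = 4649.2533 kJ


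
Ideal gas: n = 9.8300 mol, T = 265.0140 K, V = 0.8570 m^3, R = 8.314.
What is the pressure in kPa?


P = nRT/V = 9.8300 * 8.314 * 265.0140 / 0.8570
= 21658.6985 / 0.8570 = 25272.6937 Pa = 25.2727 kPa

25.2727 kPa


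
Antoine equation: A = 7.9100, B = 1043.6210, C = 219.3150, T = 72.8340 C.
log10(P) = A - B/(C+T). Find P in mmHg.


C+T = 292.1490
B/(C+T) = 3.5722
log10(P) = 7.9100 - 3.5722 = 4.3378
P = 10^4.3378 = 21765.9833 mmHg

21765.9833 mmHg


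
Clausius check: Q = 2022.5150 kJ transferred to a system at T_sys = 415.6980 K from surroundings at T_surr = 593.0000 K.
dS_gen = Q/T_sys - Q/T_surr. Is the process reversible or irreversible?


dS_sys = 2022.5150/415.6980 = 4.8653 kJ/K
dS_surr = -2022.5150/593.0000 = -3.4106 kJ/K
dS_gen = 4.8653 - 3.4106 = 1.4547 kJ/K (irreversible)

dS_gen = 1.4547 kJ/K, irreversible


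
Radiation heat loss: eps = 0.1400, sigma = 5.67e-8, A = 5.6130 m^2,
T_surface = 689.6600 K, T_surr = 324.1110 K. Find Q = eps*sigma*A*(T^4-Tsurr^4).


T^4 = 2.2622e+11
Tsurr^4 = 1.1035e+10
Q = 0.1400 * 5.67e-8 * 5.6130 * 2.1519e+11 = 9587.9909 W

9587.9909 W


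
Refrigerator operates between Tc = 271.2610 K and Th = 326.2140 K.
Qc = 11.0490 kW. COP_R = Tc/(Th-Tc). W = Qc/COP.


COP = 271.2610 / 54.9530 = 4.9362
W = 11.0490 / 4.9362 = 2.2383 kW

COP = 4.9362, W = 2.2383 kW


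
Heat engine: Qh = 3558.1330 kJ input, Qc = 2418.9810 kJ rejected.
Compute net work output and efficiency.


W = 3558.1330 - 2418.9810 = 1139.1520 kJ
eta = 1139.1520 / 3558.1330 = 0.3202 = 32.0154%

W = 1139.1520 kJ, eta = 32.0154%


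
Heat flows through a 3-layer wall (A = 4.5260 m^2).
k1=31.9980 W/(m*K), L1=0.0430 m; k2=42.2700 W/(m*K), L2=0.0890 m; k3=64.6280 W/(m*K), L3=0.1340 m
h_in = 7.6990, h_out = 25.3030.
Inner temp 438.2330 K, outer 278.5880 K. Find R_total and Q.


R_conv_in = 1/(7.6990*4.5260) = 0.0287
R_1 = 0.0430/(31.9980*4.5260) = 0.0003
R_2 = 0.0890/(42.2700*4.5260) = 0.0005
R_3 = 0.1340/(64.6280*4.5260) = 0.0005
R_conv_out = 1/(25.3030*4.5260) = 0.0087
R_total = 0.0387 K/W
Q = 159.6450 / 0.0387 = 4130.5102 W

R_total = 0.0387 K/W, Q = 4130.5102 W


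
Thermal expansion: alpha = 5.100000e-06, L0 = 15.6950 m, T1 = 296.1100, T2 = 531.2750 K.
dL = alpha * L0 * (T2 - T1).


dT = 235.1650 K
dL = 5.100000e-06 * 15.6950 * 235.1650 = 0.018824 m
L_final = 15.713824 m

dL = 0.018824 m


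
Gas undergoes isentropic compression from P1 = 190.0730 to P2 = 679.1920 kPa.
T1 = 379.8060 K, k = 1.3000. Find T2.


(k-1)/k = 0.2308
(P2/P1)^exp = 1.3416
T2 = 379.8060 * 1.3416 = 509.5583 K

509.5583 K


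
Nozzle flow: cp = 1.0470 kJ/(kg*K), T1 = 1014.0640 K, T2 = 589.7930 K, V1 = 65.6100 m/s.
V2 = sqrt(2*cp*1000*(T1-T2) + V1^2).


dT = 424.2710 K
2*cp*1000*dT = 888423.4740
V1^2 = 4304.6721
V2 = sqrt(892728.1461) = 944.8429 m/s

944.8429 m/s


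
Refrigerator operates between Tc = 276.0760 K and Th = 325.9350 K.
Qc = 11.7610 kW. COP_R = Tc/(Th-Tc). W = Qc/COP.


COP = 276.0760 / 49.8590 = 5.5371
W = 11.7610 / 5.5371 = 2.1240 kW

COP = 5.5371, W = 2.1240 kW


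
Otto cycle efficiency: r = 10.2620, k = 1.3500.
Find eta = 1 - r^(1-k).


r^(k-1) = 2.2591
eta = 1 - 1/2.2591 = 0.5573 = 55.7342%

55.7342%


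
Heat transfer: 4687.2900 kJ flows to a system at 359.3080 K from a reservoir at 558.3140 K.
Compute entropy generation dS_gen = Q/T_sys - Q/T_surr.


dS_sys = 4687.2900/359.3080 = 13.0453 kJ/K
dS_surr = -4687.2900/558.3140 = -8.3954 kJ/K
dS_gen = 13.0453 - 8.3954 = 4.6499 kJ/K (irreversible)

dS_gen = 4.6499 kJ/K, irreversible


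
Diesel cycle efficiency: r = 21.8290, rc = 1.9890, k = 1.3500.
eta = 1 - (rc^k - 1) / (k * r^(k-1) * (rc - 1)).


r^(k-1) = 2.9421
rc^k = 2.5302
eta = 0.6105 = 61.0453%

61.0453%


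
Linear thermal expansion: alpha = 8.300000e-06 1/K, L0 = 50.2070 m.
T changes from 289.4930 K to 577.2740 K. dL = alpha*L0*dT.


dT = 287.7810 K
dL = 8.300000e-06 * 50.2070 * 287.7810 = 0.119924 m
L_final = 50.326924 m

dL = 0.119924 m


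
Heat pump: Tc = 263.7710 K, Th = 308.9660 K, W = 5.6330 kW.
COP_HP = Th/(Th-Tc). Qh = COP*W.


COP = 308.9660 / 45.1950 = 6.8363
Qh = 6.8363 * 5.6330 = 38.5088 kW

COP = 6.8363, Qh = 38.5088 kW


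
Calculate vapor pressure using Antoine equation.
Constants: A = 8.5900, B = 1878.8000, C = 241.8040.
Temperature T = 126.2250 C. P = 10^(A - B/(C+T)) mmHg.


C+T = 368.0290
B/(C+T) = 5.1050
log10(P) = 8.5900 - 5.1050 = 3.4850
P = 10^3.4850 = 3054.6926 mmHg

3054.6926 mmHg


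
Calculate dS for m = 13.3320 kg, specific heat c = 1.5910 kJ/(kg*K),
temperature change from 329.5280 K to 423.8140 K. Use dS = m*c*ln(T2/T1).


T2/T1 = 1.2861
ln(T2/T1) = 0.2516
dS = 13.3320 * 1.5910 * 0.2516 = 5.3374 kJ/K

5.3374 kJ/K


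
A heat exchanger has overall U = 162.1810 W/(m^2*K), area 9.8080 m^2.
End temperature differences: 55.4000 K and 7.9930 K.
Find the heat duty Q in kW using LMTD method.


LMTD = 24.4869 K
Q = 162.1810 * 9.8080 * 24.4869 = 38950.6346 W = 38.9506 kW

38.9506 kW


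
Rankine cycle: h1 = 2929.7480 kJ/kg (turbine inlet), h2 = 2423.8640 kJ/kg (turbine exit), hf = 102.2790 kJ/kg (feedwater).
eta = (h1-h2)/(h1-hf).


W = 505.8840 kJ/kg
Q_in = 2827.4690 kJ/kg
eta = 0.1789 = 17.8918%

eta = 17.8918%


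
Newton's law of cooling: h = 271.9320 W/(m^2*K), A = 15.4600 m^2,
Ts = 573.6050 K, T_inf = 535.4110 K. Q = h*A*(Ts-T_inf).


dT = 38.1940 K
Q = 271.9320 * 15.4600 * 38.1940 = 160570.2007 W

160570.2007 W


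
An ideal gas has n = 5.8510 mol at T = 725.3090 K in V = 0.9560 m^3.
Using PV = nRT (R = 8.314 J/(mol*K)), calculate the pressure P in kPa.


P = nRT/V = 5.8510 * 8.314 * 725.3090 / 0.9560
= 35282.8115 / 0.9560 = 36906.7066 Pa = 36.9067 kPa

36.9067 kPa


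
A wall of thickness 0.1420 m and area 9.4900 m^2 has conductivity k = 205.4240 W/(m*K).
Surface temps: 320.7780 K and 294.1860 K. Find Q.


dT = 26.5920 K
Q = 205.4240 * 9.4900 * 26.5920 / 0.1420 = 365073.2833 W

365073.2833 W


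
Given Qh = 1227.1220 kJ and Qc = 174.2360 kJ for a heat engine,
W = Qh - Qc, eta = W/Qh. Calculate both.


W = 1227.1220 - 174.2360 = 1052.8860 kJ
eta = 1052.8860 / 1227.1220 = 0.8580 = 85.8012%

W = 1052.8860 kJ, eta = 85.8012%


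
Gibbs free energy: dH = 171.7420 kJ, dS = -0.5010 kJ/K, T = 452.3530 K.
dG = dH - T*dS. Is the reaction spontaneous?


T*dS = 452.3530 * -0.5010 = -226.6289 kJ
dG = 171.7420 + 226.6289 = 398.3709 kJ (non-spontaneous)

dG = 398.3709 kJ, non-spontaneous


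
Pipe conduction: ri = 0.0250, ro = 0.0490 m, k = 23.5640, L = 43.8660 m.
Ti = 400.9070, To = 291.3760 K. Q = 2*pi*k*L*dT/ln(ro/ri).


dT = 109.5310 K
ln(ro/ri) = 0.6729
Q = 2*pi*23.5640*43.8660*109.5310 / 0.6729 = 1057096.7527 W

1057096.7527 W


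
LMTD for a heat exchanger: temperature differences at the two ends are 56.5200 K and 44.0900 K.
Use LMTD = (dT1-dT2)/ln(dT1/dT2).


dT1/dT2 = 1.2819
ln(dT1/dT2) = 0.2484
LMTD = 12.4300 / 0.2484 = 50.0480 K

50.0480 K


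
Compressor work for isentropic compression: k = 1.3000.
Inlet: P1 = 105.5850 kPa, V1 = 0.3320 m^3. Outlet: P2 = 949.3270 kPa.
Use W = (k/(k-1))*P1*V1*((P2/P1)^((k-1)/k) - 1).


(k-1)/k = 0.2308
(P2/P1)^exp = 1.6600
W = 4.3333 * 105.5850 * 0.3320 * (1.6600 - 1) = 100.2567 kJ

100.2567 kJ


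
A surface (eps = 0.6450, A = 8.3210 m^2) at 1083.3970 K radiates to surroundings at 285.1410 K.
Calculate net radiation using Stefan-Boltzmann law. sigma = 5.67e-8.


T^4 = 1.3777e+12
Tsurr^4 = 6.6106e+09
Q = 0.6450 * 5.67e-8 * 8.3210 * 1.3711e+12 = 417234.2155 W

417234.2155 W


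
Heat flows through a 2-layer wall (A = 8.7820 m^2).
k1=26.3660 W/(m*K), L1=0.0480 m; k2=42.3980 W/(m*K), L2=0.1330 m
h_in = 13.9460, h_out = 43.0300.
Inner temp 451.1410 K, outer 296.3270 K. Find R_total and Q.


R_conv_in = 1/(13.9460*8.7820) = 0.0082
R_1 = 0.0480/(26.3660*8.7820) = 0.0002
R_2 = 0.1330/(42.3980*8.7820) = 0.0004
R_conv_out = 1/(43.0300*8.7820) = 0.0026
R_total = 0.0114 K/W
Q = 154.8140 / 0.0114 = 13609.0730 W

R_total = 0.0114 K/W, Q = 13609.0730 W


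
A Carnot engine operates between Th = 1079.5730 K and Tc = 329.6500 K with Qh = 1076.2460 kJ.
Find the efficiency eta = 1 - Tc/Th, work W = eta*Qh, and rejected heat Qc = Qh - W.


eta = 1 - 329.6500/1079.5730 = 0.6946
W = 0.6946 * 1076.2460 = 747.6119 kJ
Qc = 1076.2460 - 747.6119 = 328.6341 kJ

eta = 69.4648%, W = 747.6119 kJ, Qc = 328.6341 kJ


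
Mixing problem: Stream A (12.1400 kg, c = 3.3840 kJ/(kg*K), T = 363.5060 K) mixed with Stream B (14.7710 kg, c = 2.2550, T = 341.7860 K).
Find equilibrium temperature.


num = 26317.8811
den = 74.3904
Tf = 353.7808 K

353.7808 K


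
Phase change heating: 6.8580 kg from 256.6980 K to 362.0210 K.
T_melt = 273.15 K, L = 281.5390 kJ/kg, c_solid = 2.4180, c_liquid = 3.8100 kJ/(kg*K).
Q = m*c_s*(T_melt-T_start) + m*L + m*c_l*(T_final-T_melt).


Q1 (sensible, solid) = 6.8580 * 2.4180 * 16.4520 = 272.8177 kJ
Q2 (latent) = 6.8580 * 281.5390 = 1930.7945 kJ
Q3 (sensible, liquid) = 6.8580 * 3.8100 * 88.8710 = 2322.1086 kJ
Q_total = 4525.7207 kJ

4525.7207 kJ


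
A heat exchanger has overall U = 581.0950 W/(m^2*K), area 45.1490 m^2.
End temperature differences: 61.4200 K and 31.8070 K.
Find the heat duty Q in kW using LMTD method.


LMTD = 45.0012 K
Q = 581.0950 * 45.1490 * 45.0012 = 1180645.0911 W = 1180.6451 kW

1180.6451 kW


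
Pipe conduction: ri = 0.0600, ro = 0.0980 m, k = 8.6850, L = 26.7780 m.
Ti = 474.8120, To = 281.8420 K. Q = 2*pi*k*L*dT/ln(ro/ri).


dT = 192.9700 K
ln(ro/ri) = 0.4906
Q = 2*pi*8.6850*26.7780*192.9700 / 0.4906 = 574737.8453 W

574737.8453 W


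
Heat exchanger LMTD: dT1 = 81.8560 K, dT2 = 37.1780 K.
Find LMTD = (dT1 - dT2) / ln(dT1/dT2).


dT1/dT2 = 2.2017
ln(dT1/dT2) = 0.7892
LMTD = 44.6780 / 0.7892 = 56.6086 K

56.6086 K


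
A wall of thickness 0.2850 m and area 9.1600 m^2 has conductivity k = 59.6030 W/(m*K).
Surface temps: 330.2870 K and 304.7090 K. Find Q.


dT = 25.5780 K
Q = 59.6030 * 9.1600 * 25.5780 / 0.2850 = 48998.7856 W

48998.7856 W


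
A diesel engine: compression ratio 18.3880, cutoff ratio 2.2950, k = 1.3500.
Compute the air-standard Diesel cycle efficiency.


r^(k-1) = 2.7707
rc^k = 3.0694
eta = 0.5728 = 57.2773%

57.2773%


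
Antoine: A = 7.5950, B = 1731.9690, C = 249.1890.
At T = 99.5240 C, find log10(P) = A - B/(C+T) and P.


C+T = 348.7130
B/(C+T) = 4.9667
log10(P) = 7.5950 - 4.9667 = 2.6283
P = 10^2.6283 = 424.8677 mmHg

424.8677 mmHg


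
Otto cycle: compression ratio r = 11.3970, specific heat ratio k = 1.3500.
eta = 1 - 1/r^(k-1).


r^(k-1) = 2.3436
eta = 1 - 1/2.3436 = 0.5733 = 57.3299%

57.3299%


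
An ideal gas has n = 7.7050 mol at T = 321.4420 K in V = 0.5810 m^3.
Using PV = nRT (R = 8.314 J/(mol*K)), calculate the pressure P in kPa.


P = nRT/V = 7.7050 * 8.314 * 321.4420 / 0.5810
= 20591.3720 / 0.5810 = 35441.2599 Pa = 35.4413 kPa

35.4413 kPa


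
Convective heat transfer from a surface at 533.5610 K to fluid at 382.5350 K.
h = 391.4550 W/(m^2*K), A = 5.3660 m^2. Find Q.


dT = 151.0260 K
Q = 391.4550 * 5.3660 * 151.0260 = 317237.2913 W

317237.2913 W


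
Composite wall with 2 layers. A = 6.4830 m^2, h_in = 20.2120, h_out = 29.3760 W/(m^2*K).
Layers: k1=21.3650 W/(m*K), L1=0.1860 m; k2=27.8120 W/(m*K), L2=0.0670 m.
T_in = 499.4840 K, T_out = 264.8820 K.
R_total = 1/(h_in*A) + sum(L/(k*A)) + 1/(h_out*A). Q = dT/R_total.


R_conv_in = 1/(20.2120*6.4830) = 0.0076
R_1 = 0.1860/(21.3650*6.4830) = 0.0013
R_2 = 0.0670/(27.8120*6.4830) = 0.0004
R_conv_out = 1/(29.3760*6.4830) = 0.0053
R_total = 0.0146 K/W
Q = 234.6020 / 0.0146 = 16072.0240 W

R_total = 0.0146 K/W, Q = 16072.0240 W


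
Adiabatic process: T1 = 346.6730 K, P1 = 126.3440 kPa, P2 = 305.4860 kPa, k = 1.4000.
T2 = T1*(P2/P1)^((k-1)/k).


(k-1)/k = 0.2857
(P2/P1)^exp = 1.2869
T2 = 346.6730 * 1.2869 = 446.1423 K

446.1423 K


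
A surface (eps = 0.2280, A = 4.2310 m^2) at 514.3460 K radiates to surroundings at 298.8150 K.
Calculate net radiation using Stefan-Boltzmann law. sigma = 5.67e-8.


T^4 = 6.9988e+10
Tsurr^4 = 7.9728e+09
Q = 0.2280 * 5.67e-8 * 4.2310 * 6.2015e+10 = 3392.0079 W

3392.0079 W


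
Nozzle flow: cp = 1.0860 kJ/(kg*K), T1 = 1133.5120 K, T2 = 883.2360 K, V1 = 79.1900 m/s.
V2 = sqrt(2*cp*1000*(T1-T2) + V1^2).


dT = 250.2760 K
2*cp*1000*dT = 543599.4720
V1^2 = 6271.0561
V2 = sqrt(549870.5281) = 741.5326 m/s

741.5326 m/s


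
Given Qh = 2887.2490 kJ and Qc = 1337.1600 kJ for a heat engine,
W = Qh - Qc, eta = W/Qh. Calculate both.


W = 2887.2490 - 1337.1600 = 1550.0890 kJ
eta = 1550.0890 / 2887.2490 = 0.5369 = 53.6874%

W = 1550.0890 kJ, eta = 53.6874%


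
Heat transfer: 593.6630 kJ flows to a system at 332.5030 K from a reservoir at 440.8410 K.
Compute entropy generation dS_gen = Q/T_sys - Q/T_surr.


dS_sys = 593.6630/332.5030 = 1.7854 kJ/K
dS_surr = -593.6630/440.8410 = -1.3467 kJ/K
dS_gen = 1.7854 - 1.3467 = 0.4388 kJ/K (irreversible)

dS_gen = 0.4388 kJ/K, irreversible


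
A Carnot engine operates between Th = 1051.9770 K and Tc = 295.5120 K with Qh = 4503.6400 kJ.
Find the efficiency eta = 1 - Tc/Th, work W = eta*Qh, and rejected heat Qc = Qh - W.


eta = 1 - 295.5120/1051.9770 = 0.7191
W = 0.7191 * 4503.6400 = 3238.5176 kJ
Qc = 4503.6400 - 3238.5176 = 1265.1224 kJ

eta = 71.9089%, W = 3238.5176 kJ, Qc = 1265.1224 kJ


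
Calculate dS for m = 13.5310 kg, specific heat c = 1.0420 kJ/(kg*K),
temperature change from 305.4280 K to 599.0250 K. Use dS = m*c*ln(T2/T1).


T2/T1 = 1.9613
ln(T2/T1) = 0.6736
dS = 13.5310 * 1.0420 * 0.6736 = 9.4971 kJ/K

9.4971 kJ/K


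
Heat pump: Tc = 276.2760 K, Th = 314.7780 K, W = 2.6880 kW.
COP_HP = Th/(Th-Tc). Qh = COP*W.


COP = 314.7780 / 38.5020 = 8.1756
Qh = 8.1756 * 2.6880 = 21.9761 kW

COP = 8.1756, Qh = 21.9761 kW


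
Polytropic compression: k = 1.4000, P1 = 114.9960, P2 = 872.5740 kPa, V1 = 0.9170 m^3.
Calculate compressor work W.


(k-1)/k = 0.2857
(P2/P1)^exp = 1.7843
W = 3.5000 * 114.9960 * 0.9170 * (1.7843 - 1) = 289.4614 kJ

289.4614 kJ


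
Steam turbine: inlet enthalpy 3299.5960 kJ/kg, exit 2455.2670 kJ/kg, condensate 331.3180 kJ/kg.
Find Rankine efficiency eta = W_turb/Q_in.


W = 844.3290 kJ/kg
Q_in = 2968.2780 kJ/kg
eta = 0.2845 = 28.4451%

eta = 28.4451%


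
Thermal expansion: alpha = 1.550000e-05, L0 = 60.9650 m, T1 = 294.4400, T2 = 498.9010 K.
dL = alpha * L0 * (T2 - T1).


dT = 204.4610 K
dL = 1.550000e-05 * 60.9650 * 204.4610 = 0.193207 m
L_final = 61.158207 m

dL = 0.193207 m


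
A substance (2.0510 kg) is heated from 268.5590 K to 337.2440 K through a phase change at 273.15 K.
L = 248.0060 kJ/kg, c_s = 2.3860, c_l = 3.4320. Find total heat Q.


Q1 (sensible, solid) = 2.0510 * 2.3860 * 4.5910 = 22.4669 kJ
Q2 (latent) = 2.0510 * 248.0060 = 508.6603 kJ
Q3 (sensible, liquid) = 2.0510 * 3.4320 * 64.0940 = 451.1597 kJ
Q_total = 982.2869 kJ

982.2869 kJ


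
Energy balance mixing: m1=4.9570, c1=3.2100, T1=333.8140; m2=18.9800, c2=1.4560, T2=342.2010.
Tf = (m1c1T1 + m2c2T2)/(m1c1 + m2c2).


num = 14768.3219
den = 43.5468
Tf = 339.1364 K

339.1364 K


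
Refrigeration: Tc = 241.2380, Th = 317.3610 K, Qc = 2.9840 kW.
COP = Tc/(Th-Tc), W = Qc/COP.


COP = 241.2380 / 76.1230 = 3.1691
W = 2.9840 / 3.1691 = 0.9416 kW

COP = 3.1691, W = 0.9416 kW


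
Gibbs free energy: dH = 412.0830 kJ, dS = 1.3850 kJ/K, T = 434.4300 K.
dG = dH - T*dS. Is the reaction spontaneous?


T*dS = 434.4300 * 1.3850 = 601.6856 kJ
dG = 412.0830 - 601.6856 = -189.6026 kJ (spontaneous)

dG = -189.6026 kJ, spontaneous


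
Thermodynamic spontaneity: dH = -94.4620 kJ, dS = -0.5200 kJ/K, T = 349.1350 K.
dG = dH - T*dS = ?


T*dS = 349.1350 * -0.5200 = -181.5502 kJ
dG = -94.4620 + 181.5502 = 87.0882 kJ (non-spontaneous)

dG = 87.0882 kJ, non-spontaneous


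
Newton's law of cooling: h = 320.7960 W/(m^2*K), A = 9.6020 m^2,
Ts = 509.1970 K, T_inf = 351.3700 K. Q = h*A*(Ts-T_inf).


dT = 157.8270 K
Q = 320.7960 * 9.6020 * 157.8270 = 486151.8553 W

486151.8553 W


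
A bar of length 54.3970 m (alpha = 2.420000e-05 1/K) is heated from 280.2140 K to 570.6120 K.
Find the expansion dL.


dT = 290.3980 K
dL = 2.420000e-05 * 54.3970 * 290.3980 = 0.382282 m
L_final = 54.779282 m

dL = 0.382282 m


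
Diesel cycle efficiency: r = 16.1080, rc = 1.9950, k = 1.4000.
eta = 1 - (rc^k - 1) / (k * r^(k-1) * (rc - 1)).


r^(k-1) = 3.0396
rc^k = 2.6298
eta = 0.6151 = 61.5087%

61.5087%


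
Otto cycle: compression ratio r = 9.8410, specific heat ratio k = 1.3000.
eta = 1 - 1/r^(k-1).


r^(k-1) = 1.9857
eta = 1 - 1/1.9857 = 0.4964 = 49.6397%

49.6397%


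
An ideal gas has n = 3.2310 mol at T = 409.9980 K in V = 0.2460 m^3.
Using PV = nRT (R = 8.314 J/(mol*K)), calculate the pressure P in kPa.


P = nRT/V = 3.2310 * 8.314 * 409.9980 / 0.2460
= 11013.5852 / 0.2460 = 44770.6716 Pa = 44.7707 kPa

44.7707 kPa


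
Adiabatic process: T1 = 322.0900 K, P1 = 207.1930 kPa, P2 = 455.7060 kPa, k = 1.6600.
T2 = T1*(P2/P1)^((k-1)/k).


(k-1)/k = 0.3976
(P2/P1)^exp = 1.3680
T2 = 322.0900 * 1.3680 = 440.6322 K

440.6322 K


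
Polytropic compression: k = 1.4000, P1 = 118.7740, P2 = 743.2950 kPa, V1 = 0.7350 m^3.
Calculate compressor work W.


(k-1)/k = 0.2857
(P2/P1)^exp = 1.6887
W = 3.5000 * 118.7740 * 0.7350 * (1.6887 - 1) = 210.4317 kJ

210.4317 kJ


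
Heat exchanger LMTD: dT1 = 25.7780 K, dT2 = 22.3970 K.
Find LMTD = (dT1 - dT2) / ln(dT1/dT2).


dT1/dT2 = 1.1510
ln(dT1/dT2) = 0.1406
LMTD = 3.3810 / 0.1406 = 24.0479 K

24.0479 K


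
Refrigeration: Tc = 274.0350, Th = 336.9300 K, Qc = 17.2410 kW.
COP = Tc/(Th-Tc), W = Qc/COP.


COP = 274.0350 / 62.8950 = 4.3570
W = 17.2410 / 4.3570 = 3.9571 kW

COP = 4.3570, W = 3.9571 kW


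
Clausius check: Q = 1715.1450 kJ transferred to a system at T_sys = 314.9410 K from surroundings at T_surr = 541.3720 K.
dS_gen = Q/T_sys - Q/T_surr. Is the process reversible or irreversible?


dS_sys = 1715.1450/314.9410 = 5.4459 kJ/K
dS_surr = -1715.1450/541.3720 = -3.1681 kJ/K
dS_gen = 5.4459 - 3.1681 = 2.2778 kJ/K (irreversible)

dS_gen = 2.2778 kJ/K, irreversible


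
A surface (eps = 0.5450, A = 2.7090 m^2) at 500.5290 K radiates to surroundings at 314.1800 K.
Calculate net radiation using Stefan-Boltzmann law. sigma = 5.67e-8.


T^4 = 6.2765e+10
Tsurr^4 = 9.7435e+09
Q = 0.5450 * 5.67e-8 * 2.7090 * 5.3021e+10 = 4438.5394 W

4438.5394 W


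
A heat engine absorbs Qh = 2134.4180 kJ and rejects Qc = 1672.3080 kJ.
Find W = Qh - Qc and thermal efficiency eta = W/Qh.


W = 2134.4180 - 1672.3080 = 462.1100 kJ
eta = 462.1100 / 2134.4180 = 0.2165 = 21.6504%

W = 462.1100 kJ, eta = 21.6504%


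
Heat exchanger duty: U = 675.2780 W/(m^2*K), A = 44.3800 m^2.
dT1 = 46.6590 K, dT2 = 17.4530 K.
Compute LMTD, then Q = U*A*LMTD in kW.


LMTD = 29.7004 K
Q = 675.2780 * 44.3800 * 29.7004 = 890085.9934 W = 890.0860 kW

890.0860 kW


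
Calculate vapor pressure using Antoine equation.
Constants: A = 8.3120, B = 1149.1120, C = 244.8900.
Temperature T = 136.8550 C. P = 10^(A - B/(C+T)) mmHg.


C+T = 381.7450
B/(C+T) = 3.0102
log10(P) = 8.3120 - 3.0102 = 5.3018
P = 10^5.3018 = 200375.2171 mmHg

200375.2171 mmHg


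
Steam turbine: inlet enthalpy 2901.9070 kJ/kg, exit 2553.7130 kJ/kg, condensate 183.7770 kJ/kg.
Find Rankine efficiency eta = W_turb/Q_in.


W = 348.1940 kJ/kg
Q_in = 2718.1300 kJ/kg
eta = 0.1281 = 12.8101%

eta = 12.8101%


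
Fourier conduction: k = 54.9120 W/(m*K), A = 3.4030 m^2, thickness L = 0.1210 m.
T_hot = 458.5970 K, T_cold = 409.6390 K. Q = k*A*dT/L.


dT = 48.9580 K
Q = 54.9120 * 3.4030 * 48.9580 / 0.1210 = 75607.9579 W

75607.9579 W


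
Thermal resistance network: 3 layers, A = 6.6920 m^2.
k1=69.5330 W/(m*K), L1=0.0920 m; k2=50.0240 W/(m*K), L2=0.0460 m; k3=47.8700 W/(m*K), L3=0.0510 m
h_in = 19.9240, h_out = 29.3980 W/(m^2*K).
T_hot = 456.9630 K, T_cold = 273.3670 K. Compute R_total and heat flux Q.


R_conv_in = 1/(19.9240*6.6920) = 0.0075
R_1 = 0.0920/(69.5330*6.6920) = 0.0002
R_2 = 0.0460/(50.0240*6.6920) = 0.0001
R_3 = 0.0510/(47.8700*6.6920) = 0.0002
R_conv_out = 1/(29.3980*6.6920) = 0.0051
R_total = 0.0131 K/W
Q = 183.5960 / 0.0131 = 14039.0634 W

R_total = 0.0131 K/W, Q = 14039.0634 W


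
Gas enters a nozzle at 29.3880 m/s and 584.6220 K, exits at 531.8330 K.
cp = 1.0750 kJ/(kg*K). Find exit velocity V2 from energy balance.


dT = 52.7890 K
2*cp*1000*dT = 113496.3500
V1^2 = 863.6545
V2 = sqrt(114360.0045) = 338.1716 m/s

338.1716 m/s


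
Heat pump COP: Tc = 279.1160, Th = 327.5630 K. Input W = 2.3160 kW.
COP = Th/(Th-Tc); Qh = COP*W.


COP = 327.5630 / 48.4470 = 6.7613
Qh = 6.7613 * 2.3160 = 15.6591 kW

COP = 6.7613, Qh = 15.6591 kW


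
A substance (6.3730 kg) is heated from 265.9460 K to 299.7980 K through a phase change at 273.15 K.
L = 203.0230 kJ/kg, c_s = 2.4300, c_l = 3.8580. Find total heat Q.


Q1 (sensible, solid) = 6.3730 * 2.4300 * 7.2040 = 111.5640 kJ
Q2 (latent) = 6.3730 * 203.0230 = 1293.8656 kJ
Q3 (sensible, liquid) = 6.3730 * 3.8580 * 26.6480 = 655.1953 kJ
Q_total = 2060.6248 kJ

2060.6248 kJ


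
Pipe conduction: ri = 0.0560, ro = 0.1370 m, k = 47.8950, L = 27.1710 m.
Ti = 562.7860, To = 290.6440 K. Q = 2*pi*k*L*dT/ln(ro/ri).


dT = 272.1420 K
ln(ro/ri) = 0.8946
Q = 2*pi*47.8950*27.1710*272.1420 / 0.8946 = 2487299.9115 W

2487299.9115 W


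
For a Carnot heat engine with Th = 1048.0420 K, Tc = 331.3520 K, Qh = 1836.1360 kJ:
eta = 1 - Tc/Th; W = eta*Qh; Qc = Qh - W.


eta = 1 - 331.3520/1048.0420 = 0.6838
W = 0.6838 * 1836.1360 = 1255.6179 kJ
Qc = 1836.1360 - 1255.6179 = 580.5181 kJ

eta = 68.3837%, W = 1255.6179 kJ, Qc = 580.5181 kJ


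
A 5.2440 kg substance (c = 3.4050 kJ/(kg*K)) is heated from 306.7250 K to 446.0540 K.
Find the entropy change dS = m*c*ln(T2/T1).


T2/T1 = 1.4542
ln(T2/T1) = 0.3745
dS = 5.2440 * 3.4050 * 0.3745 = 6.6868 kJ/K

6.6868 kJ/K


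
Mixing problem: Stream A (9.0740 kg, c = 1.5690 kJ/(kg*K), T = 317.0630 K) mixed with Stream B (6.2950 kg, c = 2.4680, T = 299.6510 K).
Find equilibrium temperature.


num = 9169.4555
den = 29.7732
Tf = 307.9772 K

307.9772 K


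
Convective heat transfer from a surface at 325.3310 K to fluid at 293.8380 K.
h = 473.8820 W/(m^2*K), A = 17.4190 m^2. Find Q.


dT = 31.4930 K
Q = 473.8820 * 17.4190 * 31.4930 = 259960.5607 W

259960.5607 W


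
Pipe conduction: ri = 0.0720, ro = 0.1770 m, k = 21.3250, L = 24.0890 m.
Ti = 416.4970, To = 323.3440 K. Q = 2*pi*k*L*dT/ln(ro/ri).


dT = 93.1530 K
ln(ro/ri) = 0.8995
Q = 2*pi*21.3250*24.0890*93.1530 / 0.8995 = 334265.2807 W

334265.2807 W


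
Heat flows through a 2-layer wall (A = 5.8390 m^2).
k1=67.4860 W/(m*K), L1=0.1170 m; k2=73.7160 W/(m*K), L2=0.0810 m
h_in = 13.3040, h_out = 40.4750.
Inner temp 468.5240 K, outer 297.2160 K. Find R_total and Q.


R_conv_in = 1/(13.3040*5.8390) = 0.0129
R_1 = 0.1170/(67.4860*5.8390) = 0.0003
R_2 = 0.0810/(73.7160*5.8390) = 0.0002
R_conv_out = 1/(40.4750*5.8390) = 0.0042
R_total = 0.0176 K/W
Q = 171.3080 / 0.0176 = 9739.2776 W

R_total = 0.0176 K/W, Q = 9739.2776 W


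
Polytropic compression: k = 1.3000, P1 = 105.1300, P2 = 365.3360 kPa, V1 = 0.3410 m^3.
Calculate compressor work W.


(k-1)/k = 0.2308
(P2/P1)^exp = 1.3330
W = 4.3333 * 105.1300 * 0.3410 * (1.3330 - 1) = 51.7345 kJ

51.7345 kJ


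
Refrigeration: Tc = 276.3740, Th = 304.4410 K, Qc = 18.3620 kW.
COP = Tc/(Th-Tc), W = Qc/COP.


COP = 276.3740 / 28.0670 = 9.8469
W = 18.3620 / 9.8469 = 1.8647 kW

COP = 9.8469, W = 1.8647 kW


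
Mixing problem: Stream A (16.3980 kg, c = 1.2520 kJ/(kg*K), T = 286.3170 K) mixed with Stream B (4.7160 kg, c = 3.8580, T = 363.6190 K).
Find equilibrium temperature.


num = 12493.9761
den = 38.7246
Tf = 322.6365 K

322.6365 K


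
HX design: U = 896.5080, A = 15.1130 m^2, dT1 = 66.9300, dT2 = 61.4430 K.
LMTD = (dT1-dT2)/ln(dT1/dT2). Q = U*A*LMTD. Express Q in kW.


LMTD = 64.1474 K
Q = 896.5080 * 15.1130 * 64.1474 = 869128.2399 W = 869.1282 kW

869.1282 kW


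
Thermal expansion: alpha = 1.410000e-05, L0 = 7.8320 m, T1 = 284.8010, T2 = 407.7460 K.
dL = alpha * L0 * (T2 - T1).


dT = 122.9450 K
dL = 1.410000e-05 * 7.8320 * 122.9450 = 0.013577 m
L_final = 7.845577 m

dL = 0.013577 m


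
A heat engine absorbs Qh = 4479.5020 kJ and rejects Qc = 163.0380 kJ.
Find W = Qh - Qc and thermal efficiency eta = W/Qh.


W = 4479.5020 - 163.0380 = 4316.4640 kJ
eta = 4316.4640 / 4479.5020 = 0.9636 = 96.3604%

W = 4316.4640 kJ, eta = 96.3604%


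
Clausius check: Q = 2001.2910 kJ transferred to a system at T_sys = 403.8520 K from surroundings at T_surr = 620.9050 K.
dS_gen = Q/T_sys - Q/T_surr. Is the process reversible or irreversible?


dS_sys = 2001.2910/403.8520 = 4.9555 kJ/K
dS_surr = -2001.2910/620.9050 = -3.2232 kJ/K
dS_gen = 4.9555 - 3.2232 = 1.7323 kJ/K (irreversible)

dS_gen = 1.7323 kJ/K, irreversible


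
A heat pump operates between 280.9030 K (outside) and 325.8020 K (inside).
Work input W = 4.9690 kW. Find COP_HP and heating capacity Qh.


COP = 325.8020 / 44.8990 = 7.2563
Qh = 7.2563 * 4.9690 = 36.0567 kW

COP = 7.2563, Qh = 36.0567 kW


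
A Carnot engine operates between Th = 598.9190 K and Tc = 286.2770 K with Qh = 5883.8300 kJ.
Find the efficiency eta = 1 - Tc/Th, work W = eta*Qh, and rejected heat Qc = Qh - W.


eta = 1 - 286.2770/598.9190 = 0.5220
W = 0.5220 * 5883.8300 = 3071.4210 kJ
Qc = 5883.8300 - 3071.4210 = 2812.4090 kJ

eta = 52.2010%, W = 3071.4210 kJ, Qc = 2812.4090 kJ


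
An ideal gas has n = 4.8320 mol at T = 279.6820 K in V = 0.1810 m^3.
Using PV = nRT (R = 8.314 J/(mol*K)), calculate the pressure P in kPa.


P = nRT/V = 4.8320 * 8.314 * 279.6820 / 0.1810
= 11235.7343 / 0.1810 = 62075.8804 Pa = 62.0759 kPa

62.0759 kPa


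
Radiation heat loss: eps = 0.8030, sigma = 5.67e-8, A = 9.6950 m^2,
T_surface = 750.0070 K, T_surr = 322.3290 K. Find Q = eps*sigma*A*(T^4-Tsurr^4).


T^4 = 3.1642e+11
Tsurr^4 = 1.0794e+10
Q = 0.8030 * 5.67e-8 * 9.6950 * 3.0562e+11 = 134906.6719 W

134906.6719 W


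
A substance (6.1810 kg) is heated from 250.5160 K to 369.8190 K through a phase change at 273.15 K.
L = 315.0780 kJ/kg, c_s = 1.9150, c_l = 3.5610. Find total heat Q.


Q1 (sensible, solid) = 6.1810 * 1.9150 * 22.6340 = 267.9099 kJ
Q2 (latent) = 6.1810 * 315.0780 = 1947.4971 kJ
Q3 (sensible, liquid) = 6.1810 * 3.5610 * 96.6690 = 2127.7370 kJ
Q_total = 4343.1440 kJ

4343.1440 kJ


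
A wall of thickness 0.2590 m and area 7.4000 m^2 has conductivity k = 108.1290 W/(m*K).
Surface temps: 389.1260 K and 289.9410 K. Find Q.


dT = 99.1850 K
Q = 108.1290 * 7.4000 * 99.1850 / 0.2590 = 306422.1390 W

306422.1390 W


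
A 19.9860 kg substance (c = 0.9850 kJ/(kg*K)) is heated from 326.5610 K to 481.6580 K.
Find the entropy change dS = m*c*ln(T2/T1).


T2/T1 = 1.4749
ln(T2/T1) = 0.3886
dS = 19.9860 * 0.9850 * 0.3886 = 7.6504 kJ/K

7.6504 kJ/K


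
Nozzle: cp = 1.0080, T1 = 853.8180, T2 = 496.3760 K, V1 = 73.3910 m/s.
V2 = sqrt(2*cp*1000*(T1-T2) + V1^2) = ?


dT = 357.4420 K
2*cp*1000*dT = 720603.0720
V1^2 = 5386.2389
V2 = sqrt(725989.3109) = 852.0501 m/s

852.0501 m/s


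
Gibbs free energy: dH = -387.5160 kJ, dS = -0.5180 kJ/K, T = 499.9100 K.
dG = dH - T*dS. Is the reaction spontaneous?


T*dS = 499.9100 * -0.5180 = -258.9534 kJ
dG = -387.5160 + 258.9534 = -128.5626 kJ (spontaneous)

dG = -128.5626 kJ, spontaneous


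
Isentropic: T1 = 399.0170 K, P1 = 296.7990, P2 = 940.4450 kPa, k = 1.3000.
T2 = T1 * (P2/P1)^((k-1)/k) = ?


(k-1)/k = 0.2308
(P2/P1)^exp = 1.3049
T2 = 399.0170 * 1.3049 = 520.6873 K

520.6873 K


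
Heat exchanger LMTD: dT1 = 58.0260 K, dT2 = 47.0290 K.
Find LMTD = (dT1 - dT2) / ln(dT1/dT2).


dT1/dT2 = 1.2338
ln(dT1/dT2) = 0.2101
LMTD = 10.9970 / 0.2101 = 52.3351 K

52.3351 K


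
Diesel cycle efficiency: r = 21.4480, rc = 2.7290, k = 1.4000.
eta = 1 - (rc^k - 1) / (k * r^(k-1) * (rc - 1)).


r^(k-1) = 3.4084
rc^k = 4.0776
eta = 0.6270 = 62.6978%

62.6978%


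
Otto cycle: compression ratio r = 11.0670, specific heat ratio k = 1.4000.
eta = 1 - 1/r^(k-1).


r^(k-1) = 2.6158
eta = 1 - 1/2.6158 = 0.6177 = 61.7714%

61.7714%


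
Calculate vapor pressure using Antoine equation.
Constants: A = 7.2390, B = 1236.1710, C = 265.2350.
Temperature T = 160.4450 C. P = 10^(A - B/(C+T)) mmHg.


C+T = 425.6800
B/(C+T) = 2.9040
log10(P) = 7.2390 - 2.9040 = 4.3350
P = 10^4.3350 = 21627.6204 mmHg

21627.6204 mmHg


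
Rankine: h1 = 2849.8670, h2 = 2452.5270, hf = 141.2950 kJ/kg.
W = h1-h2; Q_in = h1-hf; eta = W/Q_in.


W = 397.3400 kJ/kg
Q_in = 2708.5720 kJ/kg
eta = 0.1467 = 14.6697%

eta = 14.6697%


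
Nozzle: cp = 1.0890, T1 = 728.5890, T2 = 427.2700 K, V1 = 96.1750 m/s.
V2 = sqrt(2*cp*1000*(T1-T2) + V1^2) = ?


dT = 301.3190 K
2*cp*1000*dT = 656272.7820
V1^2 = 9249.6306
V2 = sqrt(665522.4126) = 815.7956 m/s

815.7956 m/s


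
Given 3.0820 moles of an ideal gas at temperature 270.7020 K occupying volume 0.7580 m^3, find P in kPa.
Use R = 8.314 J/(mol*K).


P = nRT/V = 3.0820 * 8.314 * 270.7020 / 0.7580
= 6936.3998 / 0.7580 = 9150.9233 Pa = 9.1509 kPa

9.1509 kPa


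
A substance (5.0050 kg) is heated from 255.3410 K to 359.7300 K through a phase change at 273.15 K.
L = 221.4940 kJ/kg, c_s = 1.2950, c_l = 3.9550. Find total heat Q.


Q1 (sensible, solid) = 5.0050 * 1.2950 * 17.8090 = 115.4286 kJ
Q2 (latent) = 5.0050 * 221.4940 = 1108.5775 kJ
Q3 (sensible, liquid) = 5.0050 * 3.9550 * 86.5800 = 1713.8316 kJ
Q_total = 2937.8377 kJ

2937.8377 kJ


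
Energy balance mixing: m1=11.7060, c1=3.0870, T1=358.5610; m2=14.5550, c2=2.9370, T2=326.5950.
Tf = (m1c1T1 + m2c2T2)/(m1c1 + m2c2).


num = 26918.4061
den = 78.8845
Tf = 341.2384 K

341.2384 K


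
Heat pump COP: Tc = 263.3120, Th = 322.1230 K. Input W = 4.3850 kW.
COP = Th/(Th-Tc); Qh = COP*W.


COP = 322.1230 / 58.8110 = 5.4773
Qh = 5.4773 * 4.3850 = 24.0178 kW

COP = 5.4773, Qh = 24.0178 kW


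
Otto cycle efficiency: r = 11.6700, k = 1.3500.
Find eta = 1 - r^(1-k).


r^(k-1) = 2.3631
eta = 1 - 1/2.3631 = 0.5768 = 57.6820%

57.6820%


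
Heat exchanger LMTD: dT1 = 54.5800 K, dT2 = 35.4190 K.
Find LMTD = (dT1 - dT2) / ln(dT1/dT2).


dT1/dT2 = 1.5410
ln(dT1/dT2) = 0.4324
LMTD = 19.1610 / 0.4324 = 44.3112 K

44.3112 K


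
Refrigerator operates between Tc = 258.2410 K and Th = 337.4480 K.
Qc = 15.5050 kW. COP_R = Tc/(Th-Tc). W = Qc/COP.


COP = 258.2410 / 79.2070 = 3.2603
W = 15.5050 / 3.2603 = 4.7557 kW

COP = 3.2603, W = 4.7557 kW


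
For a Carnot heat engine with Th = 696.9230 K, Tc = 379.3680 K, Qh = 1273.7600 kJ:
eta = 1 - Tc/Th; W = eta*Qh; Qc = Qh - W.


eta = 1 - 379.3680/696.9230 = 0.4557
W = 0.4557 * 1273.7600 = 580.3925 kJ
Qc = 1273.7600 - 580.3925 = 693.3675 kJ

eta = 45.5653%, W = 580.3925 kJ, Qc = 693.3675 kJ


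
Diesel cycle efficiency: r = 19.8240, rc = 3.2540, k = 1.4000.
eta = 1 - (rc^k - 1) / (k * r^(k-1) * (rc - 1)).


r^(k-1) = 3.3028
rc^k = 5.2166
eta = 0.5954 = 59.5424%

59.5424%


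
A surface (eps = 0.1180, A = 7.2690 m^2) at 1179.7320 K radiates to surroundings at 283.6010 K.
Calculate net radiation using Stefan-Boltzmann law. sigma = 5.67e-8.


T^4 = 1.9370e+12
Tsurr^4 = 6.4689e+09
Q = 0.1180 * 5.67e-8 * 7.2690 * 1.9305e+12 = 93890.2221 W

93890.2221 W


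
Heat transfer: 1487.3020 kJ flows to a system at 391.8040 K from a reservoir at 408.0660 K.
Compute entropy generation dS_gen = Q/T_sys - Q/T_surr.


dS_sys = 1487.3020/391.8040 = 3.7960 kJ/K
dS_surr = -1487.3020/408.0660 = -3.6448 kJ/K
dS_gen = 3.7960 - 3.6448 = 0.1513 kJ/K (irreversible)

dS_gen = 0.1513 kJ/K, irreversible


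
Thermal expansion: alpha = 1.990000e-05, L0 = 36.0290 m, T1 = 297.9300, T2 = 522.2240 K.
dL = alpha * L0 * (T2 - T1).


dT = 224.2940 K
dL = 1.990000e-05 * 36.0290 * 224.2940 = 0.160814 m
L_final = 36.189814 m

dL = 0.160814 m


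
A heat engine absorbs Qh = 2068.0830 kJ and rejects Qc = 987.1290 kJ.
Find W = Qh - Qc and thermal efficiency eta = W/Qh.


W = 2068.0830 - 987.1290 = 1080.9540 kJ
eta = 1080.9540 / 2068.0830 = 0.5227 = 52.2684%

W = 1080.9540 kJ, eta = 52.2684%


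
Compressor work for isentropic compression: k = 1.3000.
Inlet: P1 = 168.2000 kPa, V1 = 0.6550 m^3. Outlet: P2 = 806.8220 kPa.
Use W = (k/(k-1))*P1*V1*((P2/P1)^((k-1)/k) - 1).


(k-1)/k = 0.2308
(P2/P1)^exp = 1.4360
W = 4.3333 * 168.2000 * 0.6550 * (1.4360 - 1) = 208.1312 kJ

208.1312 kJ


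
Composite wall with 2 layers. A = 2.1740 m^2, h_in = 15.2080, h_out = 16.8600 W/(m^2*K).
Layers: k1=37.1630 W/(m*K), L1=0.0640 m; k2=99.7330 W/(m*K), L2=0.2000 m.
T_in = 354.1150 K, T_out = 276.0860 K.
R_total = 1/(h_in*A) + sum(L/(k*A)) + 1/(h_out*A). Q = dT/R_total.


R_conv_in = 1/(15.2080*2.1740) = 0.0302
R_1 = 0.0640/(37.1630*2.1740) = 0.0008
R_2 = 0.2000/(99.7330*2.1740) = 0.0009
R_conv_out = 1/(16.8600*2.1740) = 0.0273
R_total = 0.0592 K/W
Q = 78.0290 / 0.0592 = 1317.1001 W

R_total = 0.0592 K/W, Q = 1317.1001 W


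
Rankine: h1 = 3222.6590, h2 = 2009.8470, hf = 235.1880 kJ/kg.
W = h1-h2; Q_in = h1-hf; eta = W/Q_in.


W = 1212.8120 kJ/kg
Q_in = 2987.4710 kJ/kg
eta = 0.4060 = 40.5966%

eta = 40.5966%


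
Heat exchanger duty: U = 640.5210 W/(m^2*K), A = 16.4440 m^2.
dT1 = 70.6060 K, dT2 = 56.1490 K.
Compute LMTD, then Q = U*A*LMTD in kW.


LMTD = 63.1017 K
Q = 640.5210 * 16.4440 * 63.1017 = 664633.2674 W = 664.6333 kW

664.6333 kW


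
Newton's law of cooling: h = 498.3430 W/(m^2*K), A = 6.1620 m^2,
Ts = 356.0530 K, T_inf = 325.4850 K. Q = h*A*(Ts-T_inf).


dT = 30.5680 K
Q = 498.3430 * 6.1620 * 30.5680 = 93867.8955 W

93867.8955 W


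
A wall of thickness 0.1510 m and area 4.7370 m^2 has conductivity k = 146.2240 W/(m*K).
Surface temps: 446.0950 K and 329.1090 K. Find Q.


dT = 116.9860 K
Q = 146.2240 * 4.7370 * 116.9860 / 0.1510 = 536634.9935 W

536634.9935 W


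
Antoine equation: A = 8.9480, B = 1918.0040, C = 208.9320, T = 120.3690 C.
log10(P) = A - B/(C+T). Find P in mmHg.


C+T = 329.3010
B/(C+T) = 5.8245
log10(P) = 8.9480 - 5.8245 = 3.1235
P = 10^3.1235 = 1329.0135 mmHg

1329.0135 mmHg


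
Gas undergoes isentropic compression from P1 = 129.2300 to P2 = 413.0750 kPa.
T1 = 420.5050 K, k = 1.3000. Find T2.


(k-1)/k = 0.2308
(P2/P1)^exp = 1.3076
T2 = 420.5050 * 1.3076 = 549.8351 K

549.8351 K


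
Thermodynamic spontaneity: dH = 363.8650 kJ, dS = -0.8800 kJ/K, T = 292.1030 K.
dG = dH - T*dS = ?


T*dS = 292.1030 * -0.8800 = -257.0506 kJ
dG = 363.8650 + 257.0506 = 620.9156 kJ (non-spontaneous)

dG = 620.9156 kJ, non-spontaneous


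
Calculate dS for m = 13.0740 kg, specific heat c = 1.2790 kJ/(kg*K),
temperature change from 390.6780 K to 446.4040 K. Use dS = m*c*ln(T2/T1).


T2/T1 = 1.1426
ln(T2/T1) = 0.1333
dS = 13.0740 * 1.2790 * 0.1333 = 2.2297 kJ/K

2.2297 kJ/K


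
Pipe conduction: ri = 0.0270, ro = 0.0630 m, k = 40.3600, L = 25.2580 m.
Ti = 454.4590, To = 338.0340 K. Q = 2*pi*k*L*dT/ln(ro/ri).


dT = 116.4250 K
ln(ro/ri) = 0.8473
Q = 2*pi*40.3600*25.2580*116.4250 / 0.8473 = 880116.4163 W

880116.4163 W


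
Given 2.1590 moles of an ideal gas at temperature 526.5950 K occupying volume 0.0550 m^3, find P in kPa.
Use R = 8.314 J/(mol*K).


P = nRT/V = 2.1590 * 8.314 * 526.5950 / 0.0550
= 9452.3413 / 0.0550 = 171860.7506 Pa = 171.8608 kPa

171.8608 kPa


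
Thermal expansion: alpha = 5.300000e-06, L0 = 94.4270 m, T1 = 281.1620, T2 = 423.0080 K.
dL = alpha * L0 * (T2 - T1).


dT = 141.8460 K
dL = 5.300000e-06 * 94.4270 * 141.8460 = 0.070989 m
L_final = 94.497989 m

dL = 0.070989 m


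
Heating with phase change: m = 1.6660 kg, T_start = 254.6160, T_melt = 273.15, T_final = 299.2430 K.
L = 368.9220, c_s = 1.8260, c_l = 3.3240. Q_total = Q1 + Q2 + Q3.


Q1 (sensible, solid) = 1.6660 * 1.8260 * 18.5340 = 56.3826 kJ
Q2 (latent) = 1.6660 * 368.9220 = 614.6241 kJ
Q3 (sensible, liquid) = 1.6660 * 3.3240 * 26.0930 = 144.4974 kJ
Q_total = 815.5040 kJ

815.5040 kJ


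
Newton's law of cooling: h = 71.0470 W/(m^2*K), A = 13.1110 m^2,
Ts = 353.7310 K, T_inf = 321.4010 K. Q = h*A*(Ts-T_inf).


dT = 32.3300 K
Q = 71.0470 * 13.1110 * 32.3300 = 30115.3050 W

30115.3050 W


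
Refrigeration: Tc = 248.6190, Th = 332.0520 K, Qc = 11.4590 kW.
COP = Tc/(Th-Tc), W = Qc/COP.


COP = 248.6190 / 83.4330 = 2.9799
W = 11.4590 / 2.9799 = 3.8455 kW

COP = 2.9799, W = 3.8455 kW


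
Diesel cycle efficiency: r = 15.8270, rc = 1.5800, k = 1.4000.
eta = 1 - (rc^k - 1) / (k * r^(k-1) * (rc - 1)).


r^(k-1) = 3.0183
rc^k = 1.8972
eta = 0.6339 = 63.3910%

63.3910%


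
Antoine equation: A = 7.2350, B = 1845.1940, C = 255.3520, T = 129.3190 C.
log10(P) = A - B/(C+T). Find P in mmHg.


C+T = 384.6710
B/(C+T) = 4.7968
log10(P) = 7.2350 - 4.7968 = 2.4382
P = 10^2.4382 = 274.2769 mmHg

274.2769 mmHg


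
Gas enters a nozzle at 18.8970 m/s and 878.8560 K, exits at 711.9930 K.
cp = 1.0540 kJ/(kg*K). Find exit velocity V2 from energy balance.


dT = 166.8630 K
2*cp*1000*dT = 351747.2040
V1^2 = 357.0966
V2 = sqrt(352104.3006) = 593.3838 m/s

593.3838 m/s


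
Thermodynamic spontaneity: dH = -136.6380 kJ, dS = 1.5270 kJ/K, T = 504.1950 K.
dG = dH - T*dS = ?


T*dS = 504.1950 * 1.5270 = 769.9058 kJ
dG = -136.6380 - 769.9058 = -906.5438 kJ (spontaneous)

dG = -906.5438 kJ, spontaneous


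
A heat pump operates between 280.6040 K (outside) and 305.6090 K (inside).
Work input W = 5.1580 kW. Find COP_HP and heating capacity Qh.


COP = 305.6090 / 25.0050 = 12.2219
Qh = 12.2219 * 5.1580 = 63.0406 kW

COP = 12.2219, Qh = 63.0406 kW


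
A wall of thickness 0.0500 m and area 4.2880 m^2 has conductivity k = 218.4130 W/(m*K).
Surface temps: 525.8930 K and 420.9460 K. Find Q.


dT = 104.9470 K
Q = 218.4130 * 4.2880 * 104.9470 / 0.0500 = 1965772.6342 W

1965772.6342 W


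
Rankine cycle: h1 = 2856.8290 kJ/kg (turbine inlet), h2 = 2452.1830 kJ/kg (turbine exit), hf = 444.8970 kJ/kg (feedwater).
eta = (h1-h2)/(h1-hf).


W = 404.6460 kJ/kg
Q_in = 2411.9320 kJ/kg
eta = 0.1678 = 16.7768%

eta = 16.7768%


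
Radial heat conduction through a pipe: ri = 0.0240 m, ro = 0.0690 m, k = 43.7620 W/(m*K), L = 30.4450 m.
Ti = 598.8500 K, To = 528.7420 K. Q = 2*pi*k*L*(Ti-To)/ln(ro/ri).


dT = 70.1080 K
ln(ro/ri) = 1.0561
Q = 2*pi*43.7620*30.4450*70.1080 / 1.0561 = 555744.2857 W

555744.2857 W
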